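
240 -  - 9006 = 9246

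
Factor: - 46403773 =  - 13^1*3569521^1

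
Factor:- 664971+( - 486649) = - 1151620 =-2^2*5^1*71^1*811^1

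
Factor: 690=2^1*3^1*5^1*23^1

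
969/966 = 323/322= 1.00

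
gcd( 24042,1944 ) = 6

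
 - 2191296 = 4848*( - 452 ) 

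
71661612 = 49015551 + 22646061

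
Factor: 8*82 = 656 = 2^4*41^1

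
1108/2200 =277/550  =  0.50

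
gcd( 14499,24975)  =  27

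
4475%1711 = 1053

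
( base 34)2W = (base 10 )100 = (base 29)3d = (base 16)64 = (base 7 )202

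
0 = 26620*0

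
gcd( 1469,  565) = 113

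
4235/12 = 352 + 11/12= 352.92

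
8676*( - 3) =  -26028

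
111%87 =24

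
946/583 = 1 + 33/53 = 1.62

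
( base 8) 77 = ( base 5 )223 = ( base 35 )1S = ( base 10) 63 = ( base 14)47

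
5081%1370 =971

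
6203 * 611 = 3790033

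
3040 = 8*380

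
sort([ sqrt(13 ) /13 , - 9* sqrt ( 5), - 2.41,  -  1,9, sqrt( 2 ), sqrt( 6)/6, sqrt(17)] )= [- 9 * sqrt(5), - 2.41,-1,  sqrt(13 )/13 , sqrt ( 6) /6, sqrt(2),  sqrt( 17), 9 ] 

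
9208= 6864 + 2344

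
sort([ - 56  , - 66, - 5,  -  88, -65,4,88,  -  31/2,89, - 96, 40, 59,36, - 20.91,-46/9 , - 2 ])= [ - 96, - 88, - 66, -65, - 56, - 20.91, -31/2, -46/9,  -  5,-2, 4,36 , 40, 59,88,89 ] 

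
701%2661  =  701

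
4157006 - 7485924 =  - 3328918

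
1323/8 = 1323/8 = 165.38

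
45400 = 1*45400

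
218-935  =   - 717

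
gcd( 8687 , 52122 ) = 8687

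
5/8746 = 5/8746 = 0.00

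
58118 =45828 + 12290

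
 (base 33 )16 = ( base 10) 39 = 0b100111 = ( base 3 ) 1110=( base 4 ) 213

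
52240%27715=24525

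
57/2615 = 57/2615 = 0.02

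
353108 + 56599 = 409707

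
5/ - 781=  - 1 + 776/781 = - 0.01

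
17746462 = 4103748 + 13642714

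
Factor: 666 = 2^1*3^2*37^1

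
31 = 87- 56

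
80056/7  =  11436 + 4/7 = 11436.57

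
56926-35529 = 21397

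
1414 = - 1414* ( - 1 ) 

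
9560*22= 210320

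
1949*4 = 7796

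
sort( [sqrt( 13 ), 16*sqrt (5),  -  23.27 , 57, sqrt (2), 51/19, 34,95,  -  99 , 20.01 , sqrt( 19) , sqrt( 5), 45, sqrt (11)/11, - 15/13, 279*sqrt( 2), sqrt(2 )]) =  [-99 , - 23.27, - 15/13 , sqrt ( 11 )/11,sqrt( 2 ), sqrt(2),sqrt ( 5),  51/19, sqrt( 13) , sqrt(19 ), 20.01, 34,16* sqrt( 5) , 45,57, 95, 279*sqrt(2) ]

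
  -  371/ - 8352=371/8352 = 0.04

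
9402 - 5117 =4285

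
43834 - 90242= -46408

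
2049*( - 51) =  - 104499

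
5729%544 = 289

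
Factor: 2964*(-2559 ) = - 2^2 * 3^2*13^1*19^1*853^1 = - 7584876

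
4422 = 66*67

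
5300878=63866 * 83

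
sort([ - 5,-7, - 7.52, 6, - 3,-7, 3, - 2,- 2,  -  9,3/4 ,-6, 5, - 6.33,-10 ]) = [ - 10, - 9, -7.52,- 7, - 7, - 6.33, - 6, - 5, -3,- 2, - 2,  3/4,  3, 5,6] 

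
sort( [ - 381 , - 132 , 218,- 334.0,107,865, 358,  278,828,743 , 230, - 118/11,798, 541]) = [-381, - 334.0, - 132 ,- 118/11,107,218, 230, 278,358,  541,  743,798 , 828,865 ] 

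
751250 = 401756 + 349494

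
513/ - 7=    - 74+ 5/7 =- 73.29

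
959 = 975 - 16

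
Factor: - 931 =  - 7^2*19^1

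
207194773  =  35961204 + 171233569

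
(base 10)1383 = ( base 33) 18U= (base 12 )973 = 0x567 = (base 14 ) 70b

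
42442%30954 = 11488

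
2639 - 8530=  - 5891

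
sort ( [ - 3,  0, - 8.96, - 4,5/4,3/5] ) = [ - 8.96, - 4, - 3, 0,3/5,5/4]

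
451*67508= 30446108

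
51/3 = 17 = 17.00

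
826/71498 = 59/5107  =  0.01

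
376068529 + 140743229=516811758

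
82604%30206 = 22192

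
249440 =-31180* ( - 8)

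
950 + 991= 1941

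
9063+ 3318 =12381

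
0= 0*47162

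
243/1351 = 243/1351 = 0.18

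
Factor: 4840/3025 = 8/5=2^3*5^( -1)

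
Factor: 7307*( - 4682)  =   - 34211374  =  - 2^1*2341^1*7307^1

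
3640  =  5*728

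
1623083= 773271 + 849812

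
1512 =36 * 42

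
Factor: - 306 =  - 2^1 * 3^2*17^1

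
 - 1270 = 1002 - 2272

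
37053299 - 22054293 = 14999006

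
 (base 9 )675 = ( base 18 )1CE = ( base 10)554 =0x22A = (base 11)464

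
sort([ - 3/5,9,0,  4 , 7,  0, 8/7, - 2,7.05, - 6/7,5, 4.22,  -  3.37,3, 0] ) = [ - 3.37,-2, - 6/7, - 3/5,0,0,  0,8/7, 3,4,4.22,5,7, 7.05,9 ]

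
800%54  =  44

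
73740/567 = 130 + 10/189 = 130.05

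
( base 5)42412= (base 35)2bm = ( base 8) 5451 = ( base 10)2857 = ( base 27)3OM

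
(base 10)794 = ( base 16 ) 31a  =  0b1100011010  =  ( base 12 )562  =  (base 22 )1E2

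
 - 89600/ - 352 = 254+6/11 = 254.55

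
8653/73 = 118 + 39/73 = 118.53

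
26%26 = 0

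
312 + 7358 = 7670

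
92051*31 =2853581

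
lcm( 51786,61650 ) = 1294650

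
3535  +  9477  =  13012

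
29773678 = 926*32153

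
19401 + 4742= 24143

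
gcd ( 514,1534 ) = 2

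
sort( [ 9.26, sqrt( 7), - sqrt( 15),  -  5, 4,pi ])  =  [-5, - sqrt( 15 ) , sqrt(7), pi,4,9.26 ]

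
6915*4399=30419085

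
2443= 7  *349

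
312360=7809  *40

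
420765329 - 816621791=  - 395856462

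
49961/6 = 49961/6 = 8326.83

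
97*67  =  6499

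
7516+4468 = 11984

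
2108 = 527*4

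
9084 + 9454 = 18538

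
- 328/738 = - 1 + 5/9 = -0.44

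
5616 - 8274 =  -2658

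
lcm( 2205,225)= 11025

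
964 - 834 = 130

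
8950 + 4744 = 13694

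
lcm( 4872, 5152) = 448224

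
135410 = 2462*55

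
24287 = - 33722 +58009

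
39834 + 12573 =52407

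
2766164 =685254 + 2080910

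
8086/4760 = 4043/2380= 1.70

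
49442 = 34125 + 15317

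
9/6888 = 3/2296 = 0.00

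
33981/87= 390  +  17/29 = 390.59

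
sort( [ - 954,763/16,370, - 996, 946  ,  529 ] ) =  [ - 996, - 954,763/16, 370,  529 , 946 ]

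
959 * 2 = 1918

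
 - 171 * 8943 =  - 1529253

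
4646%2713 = 1933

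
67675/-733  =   - 67675/733 =- 92.33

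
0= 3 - 3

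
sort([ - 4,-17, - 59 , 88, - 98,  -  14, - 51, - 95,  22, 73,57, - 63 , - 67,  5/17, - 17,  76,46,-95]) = [-98,-95,-95, - 67,-63,  -  59,-51, - 17 , - 17,-14, - 4,  5/17, 22, 46,57, 73, 76, 88]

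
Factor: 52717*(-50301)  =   - 2651717817= - 3^7*7^1*17^1*23^1 * 443^1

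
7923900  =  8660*915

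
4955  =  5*991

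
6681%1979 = 744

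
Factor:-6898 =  - 2^1 * 3449^1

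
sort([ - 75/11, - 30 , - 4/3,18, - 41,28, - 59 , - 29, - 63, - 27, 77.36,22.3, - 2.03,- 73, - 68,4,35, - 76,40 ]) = [ - 76,-73, - 68, - 63, - 59,-41, - 30, - 29, - 27, - 75/11, - 2.03, - 4/3, 4,18 , 22.3,28,35, 40 , 77.36] 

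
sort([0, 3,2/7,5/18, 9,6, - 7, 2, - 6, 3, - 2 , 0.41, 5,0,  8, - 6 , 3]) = [ - 7, - 6, - 6, - 2,0, 0, 5/18  ,  2/7, 0.41,2, 3,3,3, 5,6,8,9 ] 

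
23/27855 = 23/27855=0.00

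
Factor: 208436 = 2^2 * 107^1*487^1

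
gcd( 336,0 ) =336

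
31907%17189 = 14718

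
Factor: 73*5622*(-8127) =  - 3335369562 = -  2^1*3^4*7^1*43^1*73^1*937^1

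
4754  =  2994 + 1760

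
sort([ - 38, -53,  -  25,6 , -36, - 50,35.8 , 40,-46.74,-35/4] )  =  [-53,-50, - 46.74, - 38,  -  36, - 25,  -  35/4, 6, 35.8, 40] 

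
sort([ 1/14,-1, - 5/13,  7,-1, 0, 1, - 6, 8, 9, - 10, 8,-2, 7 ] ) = [-10,-6 , - 2 , - 1, - 1, - 5/13,  0,1/14,  1, 7, 7, 8, 8,9 ] 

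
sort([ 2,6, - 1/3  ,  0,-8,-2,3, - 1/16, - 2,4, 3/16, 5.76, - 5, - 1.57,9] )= [-8, - 5 ,  -  2,-2, - 1.57, - 1/3, - 1/16, 0, 3/16,2,  3,4, 5.76, 6, 9 ] 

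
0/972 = 0 =0.00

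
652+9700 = 10352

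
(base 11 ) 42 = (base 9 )51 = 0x2e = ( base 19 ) 28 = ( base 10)46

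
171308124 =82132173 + 89175951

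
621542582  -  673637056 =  - 52094474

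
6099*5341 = 32574759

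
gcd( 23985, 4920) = 615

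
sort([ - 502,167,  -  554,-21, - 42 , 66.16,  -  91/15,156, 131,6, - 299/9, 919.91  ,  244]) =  [ -554,-502, - 42,-299/9,  -  21, - 91/15,6,66.16,131, 156,167,244,919.91]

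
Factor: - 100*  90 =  - 9000  =  - 2^3*3^2*5^3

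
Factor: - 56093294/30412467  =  -2^1 * 3^(-2)*919^( - 1 ) * 2549^1*3677^( - 1 ) *11003^1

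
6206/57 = 108 + 50/57  =  108.88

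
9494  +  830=10324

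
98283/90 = 1092+ 1/30  =  1092.03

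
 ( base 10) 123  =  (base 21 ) 5i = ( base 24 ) 53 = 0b1111011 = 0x7B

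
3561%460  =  341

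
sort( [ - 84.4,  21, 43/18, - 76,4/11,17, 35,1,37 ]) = [  -  84.4, - 76, 4/11,1,43/18,17  ,  21,35, 37]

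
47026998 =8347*5634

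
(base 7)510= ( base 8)374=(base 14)140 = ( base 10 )252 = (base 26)9I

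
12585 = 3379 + 9206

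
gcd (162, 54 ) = 54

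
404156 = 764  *529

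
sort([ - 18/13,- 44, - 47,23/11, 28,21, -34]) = [ - 47, - 44,  -  34, - 18/13 , 23/11,21, 28]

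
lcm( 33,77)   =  231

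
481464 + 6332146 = 6813610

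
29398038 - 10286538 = 19111500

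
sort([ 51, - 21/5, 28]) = [ - 21/5, 28,51]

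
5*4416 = 22080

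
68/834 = 34/417 = 0.08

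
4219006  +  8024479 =12243485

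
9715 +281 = 9996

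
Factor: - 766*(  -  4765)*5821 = 21246591790 = 2^1*5^1*383^1* 953^1 * 5821^1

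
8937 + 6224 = 15161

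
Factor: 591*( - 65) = - 3^1 * 5^1 * 13^1*197^1= -38415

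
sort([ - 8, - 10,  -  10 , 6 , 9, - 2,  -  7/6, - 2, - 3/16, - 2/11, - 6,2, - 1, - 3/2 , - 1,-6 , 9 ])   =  [ - 10, - 10, - 8 , - 6, - 6, - 2,  -  2, - 3/2 , -7/6, - 1 , - 1, - 3/16,-2/11,2, 6, 9, 9 ] 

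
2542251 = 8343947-5801696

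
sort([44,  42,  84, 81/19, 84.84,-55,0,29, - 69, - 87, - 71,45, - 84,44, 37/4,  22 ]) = [ - 87 , - 84, - 71, - 69,-55,0, 81/19,37/4,22,29,42,44,44, 45, 84,84.84]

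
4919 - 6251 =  - 1332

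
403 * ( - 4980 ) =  - 2006940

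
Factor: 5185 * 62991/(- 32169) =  - 108869445/10723 = - 3^2*5^1*17^1*61^1*2333^1*10723^( - 1)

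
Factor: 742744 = 2^3*227^1*409^1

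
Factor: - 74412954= - 2^1*3^2*7^1*11^1*53^1 * 1013^1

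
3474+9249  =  12723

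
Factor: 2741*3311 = 7^1 * 11^1*43^1*2741^1 =9075451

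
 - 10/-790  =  1/79 = 0.01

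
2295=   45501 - 43206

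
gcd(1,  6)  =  1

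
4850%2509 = 2341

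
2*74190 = 148380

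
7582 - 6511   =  1071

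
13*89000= 1157000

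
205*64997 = 13324385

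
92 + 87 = 179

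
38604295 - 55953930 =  - 17349635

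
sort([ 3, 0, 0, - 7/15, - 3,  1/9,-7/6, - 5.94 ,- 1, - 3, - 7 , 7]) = [  -  7, - 5.94, - 3, - 3,  -  7/6,-1, - 7/15,  0,0 , 1/9,  3, 7] 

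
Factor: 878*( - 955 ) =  - 2^1*5^1*191^1*439^1 = -838490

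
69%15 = 9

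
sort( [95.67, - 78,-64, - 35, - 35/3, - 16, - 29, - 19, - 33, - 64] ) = [-78, - 64, - 64, - 35, - 33, - 29, - 19, - 16, - 35/3, 95.67]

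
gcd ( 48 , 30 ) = 6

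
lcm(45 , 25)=225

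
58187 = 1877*31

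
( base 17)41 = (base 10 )69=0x45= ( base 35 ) 1Y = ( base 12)59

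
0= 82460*0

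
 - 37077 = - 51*727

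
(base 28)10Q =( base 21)1hc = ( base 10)810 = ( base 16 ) 32A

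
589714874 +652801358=1242516232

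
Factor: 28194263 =2069^1*13627^1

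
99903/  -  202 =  - 495 + 87/202 = - 494.57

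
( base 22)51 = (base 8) 157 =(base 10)111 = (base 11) A1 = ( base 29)3o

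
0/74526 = 0 = 0.00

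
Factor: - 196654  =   - 2^1*98327^1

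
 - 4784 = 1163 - 5947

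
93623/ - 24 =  - 3901 + 1/24 = - 3900.96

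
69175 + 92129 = 161304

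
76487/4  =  76487/4 = 19121.75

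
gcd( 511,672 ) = 7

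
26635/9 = 2959 + 4/9= 2959.44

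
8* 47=376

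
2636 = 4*659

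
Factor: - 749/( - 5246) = 2^(-1)*7^1*43^( - 1)*61^ (-1 )* 107^1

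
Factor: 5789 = 7^1* 827^1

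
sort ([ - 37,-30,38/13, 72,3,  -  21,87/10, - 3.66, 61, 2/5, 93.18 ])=[ - 37, - 30,-21, - 3.66,2/5,  38/13,  3 , 87/10, 61,72  ,  93.18 ]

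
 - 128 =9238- 9366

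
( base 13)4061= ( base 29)AFM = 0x22A3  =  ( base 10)8867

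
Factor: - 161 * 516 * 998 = -2^3* 3^1 * 7^1*23^1*43^1 * 499^1  =  - 82909848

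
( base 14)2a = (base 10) 38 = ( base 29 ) 19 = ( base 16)26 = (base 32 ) 16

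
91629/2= 45814+1/2 = 45814.50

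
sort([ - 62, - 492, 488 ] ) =[ - 492, - 62, 488 ]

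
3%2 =1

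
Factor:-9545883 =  - 3^1*53^1*60037^1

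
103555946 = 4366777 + 99189169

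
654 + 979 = 1633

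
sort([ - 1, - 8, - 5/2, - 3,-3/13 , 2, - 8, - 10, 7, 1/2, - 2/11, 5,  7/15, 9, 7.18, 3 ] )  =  [ - 10, - 8, - 8, - 3,-5/2, - 1, - 3/13, - 2/11, 7/15, 1/2, 2, 3, 5,7,7.18, 9]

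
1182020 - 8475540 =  - 7293520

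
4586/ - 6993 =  - 4586/6993 = -0.66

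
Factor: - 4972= -2^2*11^1*113^1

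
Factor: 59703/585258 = 2^( - 1)* 7^1*23^(-1)*2843^1*4241^(-1 )  =  19901/195086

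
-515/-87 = 5 + 80/87  =  5.92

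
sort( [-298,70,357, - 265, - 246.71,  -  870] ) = [ - 870,  -  298,-265, - 246.71,70,357]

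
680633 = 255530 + 425103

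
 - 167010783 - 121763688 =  - 288774471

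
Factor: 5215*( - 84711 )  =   - 441767865 = -3^1*5^1*7^1 * 11^1*17^1 * 149^1  *  151^1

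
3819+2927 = 6746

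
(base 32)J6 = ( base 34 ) i2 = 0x266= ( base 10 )614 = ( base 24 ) 11e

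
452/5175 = 452/5175=0.09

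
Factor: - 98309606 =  - 2^1 * 17^1*2891459^1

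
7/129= 7/129= 0.05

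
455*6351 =2889705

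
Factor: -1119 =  - 3^1*373^1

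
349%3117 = 349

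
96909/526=184 + 125/526 = 184.24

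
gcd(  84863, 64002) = 1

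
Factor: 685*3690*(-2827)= - 7145666550 = - 2^1*3^2*5^2 *11^1*41^1*137^1*257^1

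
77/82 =77/82 = 0.94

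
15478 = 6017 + 9461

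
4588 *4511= 20696468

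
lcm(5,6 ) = 30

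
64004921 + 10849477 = 74854398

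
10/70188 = 5/35094 = 0.00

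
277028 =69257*4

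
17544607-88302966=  -70758359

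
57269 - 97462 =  - 40193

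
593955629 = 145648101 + 448307528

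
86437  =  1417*61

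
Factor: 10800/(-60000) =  - 2^( - 1 )*3^2*5^(-2) = -9/50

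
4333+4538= 8871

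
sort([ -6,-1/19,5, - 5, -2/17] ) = [ - 6,  -  5, - 2/17, - 1/19,  5 ]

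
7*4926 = 34482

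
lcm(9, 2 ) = 18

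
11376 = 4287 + 7089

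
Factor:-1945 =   -  5^1*389^1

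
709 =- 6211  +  6920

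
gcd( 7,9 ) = 1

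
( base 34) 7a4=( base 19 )1470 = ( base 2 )10000011110100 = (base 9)12513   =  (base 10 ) 8436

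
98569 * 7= 689983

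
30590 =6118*5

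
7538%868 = 594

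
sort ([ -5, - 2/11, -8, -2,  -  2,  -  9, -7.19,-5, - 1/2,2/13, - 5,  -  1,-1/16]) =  [ - 9,-8, - 7.19, - 5  , - 5, - 5, - 2,-2, - 1, - 1/2, - 2/11, -1/16,  2/13]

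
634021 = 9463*67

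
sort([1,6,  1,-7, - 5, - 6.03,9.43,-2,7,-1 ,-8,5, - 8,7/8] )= [ - 8, - 8, - 7, - 6.03, - 5,-2, - 1,7/8,1 , 1,  5, 6,7 , 9.43 ]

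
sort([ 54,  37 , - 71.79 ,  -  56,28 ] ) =[ - 71.79, - 56,28,  37, 54 ] 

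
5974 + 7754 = 13728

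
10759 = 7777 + 2982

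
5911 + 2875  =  8786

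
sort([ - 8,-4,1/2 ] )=[ - 8, - 4, 1/2] 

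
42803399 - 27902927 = 14900472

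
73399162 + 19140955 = 92540117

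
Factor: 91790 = 2^1* 5^1*67^1*137^1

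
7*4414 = 30898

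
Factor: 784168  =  2^3*7^1*11^1*19^1*67^1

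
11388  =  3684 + 7704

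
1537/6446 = 1537/6446 = 0.24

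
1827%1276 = 551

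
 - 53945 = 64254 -118199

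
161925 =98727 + 63198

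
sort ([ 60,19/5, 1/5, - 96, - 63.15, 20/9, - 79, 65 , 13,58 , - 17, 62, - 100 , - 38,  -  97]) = [ - 100, - 97, -96, - 79, - 63.15, - 38, - 17,1/5,20/9 , 19/5, 13,58,60, 62,  65 ] 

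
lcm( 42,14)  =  42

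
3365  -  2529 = 836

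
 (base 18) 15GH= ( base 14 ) 2b81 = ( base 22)g0d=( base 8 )17115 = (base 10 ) 7757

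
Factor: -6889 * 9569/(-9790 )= 65920841/9790 =2^( - 1 ) * 5^(-1)*7^1*11^(- 1) * 83^2 * 89^( - 1) * 1367^1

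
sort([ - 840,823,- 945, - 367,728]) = [ - 945, - 840, - 367, 728, 823]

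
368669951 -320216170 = 48453781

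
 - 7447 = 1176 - 8623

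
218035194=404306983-186271789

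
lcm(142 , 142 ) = 142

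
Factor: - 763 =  - 7^1 * 109^1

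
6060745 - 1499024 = 4561721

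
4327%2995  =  1332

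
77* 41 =3157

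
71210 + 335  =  71545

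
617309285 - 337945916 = 279363369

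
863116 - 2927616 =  - 2064500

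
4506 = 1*4506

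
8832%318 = 246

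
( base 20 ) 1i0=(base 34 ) mc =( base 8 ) 1370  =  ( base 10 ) 760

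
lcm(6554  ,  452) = 13108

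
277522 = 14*19823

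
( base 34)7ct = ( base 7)33603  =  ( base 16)2151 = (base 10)8529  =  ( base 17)1C8C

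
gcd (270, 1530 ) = 90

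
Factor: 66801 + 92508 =159309= 3^2*31^1 * 571^1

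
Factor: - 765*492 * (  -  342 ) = 128721960 =2^3*3^5*5^1*  17^1 * 19^1*41^1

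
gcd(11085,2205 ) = 15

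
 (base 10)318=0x13E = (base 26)c6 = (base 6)1250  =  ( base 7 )633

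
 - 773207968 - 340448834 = - 1113656802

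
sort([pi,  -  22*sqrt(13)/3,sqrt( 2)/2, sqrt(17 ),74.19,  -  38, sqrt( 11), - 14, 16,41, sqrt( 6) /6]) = [ - 38, - 22*sqrt( 13 )/3,-14, sqrt(6)/6  ,  sqrt ( 2) /2, pi, sqrt( 11), sqrt(17 ), 16, 41, 74.19]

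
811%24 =19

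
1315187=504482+810705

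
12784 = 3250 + 9534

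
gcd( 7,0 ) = 7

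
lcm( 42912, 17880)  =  214560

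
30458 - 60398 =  - 29940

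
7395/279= 2465/93 = 26.51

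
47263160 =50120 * 943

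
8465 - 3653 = 4812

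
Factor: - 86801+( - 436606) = - 3^1*174469^1 = -  523407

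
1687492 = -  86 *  (- 19622 )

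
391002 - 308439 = 82563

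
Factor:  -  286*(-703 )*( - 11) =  - 2^1*11^2*13^1 * 19^1 * 37^1=- 2211638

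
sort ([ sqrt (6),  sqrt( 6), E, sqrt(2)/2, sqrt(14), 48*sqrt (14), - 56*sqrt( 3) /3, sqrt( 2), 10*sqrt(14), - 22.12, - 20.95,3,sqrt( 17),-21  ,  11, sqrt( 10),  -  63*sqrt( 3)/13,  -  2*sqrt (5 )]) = [ - 56*sqrt (3 ) /3,-22.12, - 21, - 20.95, - 63*sqrt( 3) /13, -2*sqrt( 5), sqrt (2) /2, sqrt(2), sqrt( 6 ),sqrt( 6), E,3,  sqrt( 10), sqrt ( 14), sqrt( 17 ), 11, 10 * sqrt( 14 ),48*sqrt( 14)]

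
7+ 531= 538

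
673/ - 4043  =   - 673/4043 = -0.17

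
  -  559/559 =-1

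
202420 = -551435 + 753855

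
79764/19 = 4198 + 2/19= 4198.11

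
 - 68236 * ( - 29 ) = 1978844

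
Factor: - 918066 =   -  2^1*3^1*53^1  *  2887^1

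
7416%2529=2358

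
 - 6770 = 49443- 56213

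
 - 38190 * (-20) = 763800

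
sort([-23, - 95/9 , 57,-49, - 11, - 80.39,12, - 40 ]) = [  -  80.39, - 49, - 40 ,-23, - 11, -95/9, 12, 57]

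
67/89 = 67/89 = 0.75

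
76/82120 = 19/20530 = 0.00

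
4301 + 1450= 5751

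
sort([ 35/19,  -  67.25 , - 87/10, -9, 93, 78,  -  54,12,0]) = [ - 67.25,-54, - 9, - 87/10,0,35/19 , 12,78, 93 ]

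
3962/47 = 84+14/47 = 84.30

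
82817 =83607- 790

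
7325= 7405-80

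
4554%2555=1999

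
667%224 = 219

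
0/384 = 0 = 0.00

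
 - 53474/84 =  - 26737/42= - 636.60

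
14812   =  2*7406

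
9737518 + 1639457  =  11376975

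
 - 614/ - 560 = 1 + 27/280 = 1.10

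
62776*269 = 16886744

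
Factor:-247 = -13^1*19^1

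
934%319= 296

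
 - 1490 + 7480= 5990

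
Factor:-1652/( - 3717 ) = 2^2*3^( - 2 ) = 4/9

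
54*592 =31968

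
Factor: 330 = 2^1*3^1*5^1 * 11^1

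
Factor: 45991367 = 6133^1* 7499^1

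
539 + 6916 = 7455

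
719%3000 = 719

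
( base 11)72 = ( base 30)2j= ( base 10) 79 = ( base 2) 1001111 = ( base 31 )2H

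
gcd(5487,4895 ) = 1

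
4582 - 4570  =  12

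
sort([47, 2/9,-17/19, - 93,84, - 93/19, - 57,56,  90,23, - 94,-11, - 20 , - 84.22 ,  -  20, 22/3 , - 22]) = [ - 94, - 93, - 84.22,-57, - 22, - 20, - 20,-11, - 93/19 , - 17/19, 2/9 , 22/3, 23 , 47 , 56,  84, 90] 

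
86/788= 43/394= 0.11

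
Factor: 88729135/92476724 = 2^(-2 )*5^1 * 11^1*19^( - 1) * 449^1 * 3593^1*1216799^( - 1)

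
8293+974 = 9267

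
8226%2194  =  1644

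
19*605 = 11495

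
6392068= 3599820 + 2792248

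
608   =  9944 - 9336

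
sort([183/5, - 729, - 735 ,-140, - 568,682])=[-735, - 729, - 568, - 140,183/5,682]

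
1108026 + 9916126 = 11024152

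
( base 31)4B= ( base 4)2013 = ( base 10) 135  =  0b10000111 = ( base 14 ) 99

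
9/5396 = 9/5396 = 0.00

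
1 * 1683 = 1683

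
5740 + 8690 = 14430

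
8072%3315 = 1442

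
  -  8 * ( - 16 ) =128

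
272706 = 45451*6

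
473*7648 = 3617504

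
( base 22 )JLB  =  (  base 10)9669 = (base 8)22705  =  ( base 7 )40122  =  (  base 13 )452a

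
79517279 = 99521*799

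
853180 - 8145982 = -7292802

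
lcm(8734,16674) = 183414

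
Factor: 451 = 11^1*41^1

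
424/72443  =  424/72443 = 0.01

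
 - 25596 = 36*( - 711)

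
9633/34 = 283 + 11/34=283.32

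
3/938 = 3/938  =  0.00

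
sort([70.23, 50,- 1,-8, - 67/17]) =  [ - 8, - 67/17, -1,50,70.23] 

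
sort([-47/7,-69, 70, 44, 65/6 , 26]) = [-69, - 47/7, 65/6,26,44,70]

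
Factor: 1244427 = 3^1* 414809^1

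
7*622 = 4354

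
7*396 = 2772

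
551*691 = 380741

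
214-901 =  - 687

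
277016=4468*62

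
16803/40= 16803/40 = 420.07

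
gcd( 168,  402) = 6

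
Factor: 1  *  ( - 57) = -3^1*19^1 = -  57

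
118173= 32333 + 85840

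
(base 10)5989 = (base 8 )13545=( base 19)GB4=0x1765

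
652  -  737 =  - 85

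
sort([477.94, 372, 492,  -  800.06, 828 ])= [-800.06, 372,477.94, 492  ,  828] 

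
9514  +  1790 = 11304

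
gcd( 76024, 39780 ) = 884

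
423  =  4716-4293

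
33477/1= 33477 = 33477.00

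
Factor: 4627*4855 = 22464085 = 5^1* 7^1*661^1 * 971^1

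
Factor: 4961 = 11^2*41^1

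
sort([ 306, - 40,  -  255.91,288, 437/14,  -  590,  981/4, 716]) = [ - 590, - 255.91, - 40, 437/14, 981/4, 288, 306, 716]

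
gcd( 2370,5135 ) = 395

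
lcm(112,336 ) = 336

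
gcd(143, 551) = 1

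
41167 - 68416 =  - 27249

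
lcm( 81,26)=2106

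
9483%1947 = 1695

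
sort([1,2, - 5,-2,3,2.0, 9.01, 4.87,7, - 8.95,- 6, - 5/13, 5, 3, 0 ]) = [ - 8.95,-6,  -  5 ,  -  2,-5/13,0, 1,2, 2.0, 3,  3, 4.87,5, 7,9.01] 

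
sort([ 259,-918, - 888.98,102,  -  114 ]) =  [ -918, -888.98,  -  114,102,259] 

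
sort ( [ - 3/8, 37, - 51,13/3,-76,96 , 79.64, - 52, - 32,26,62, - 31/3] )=[ - 76, - 52, - 51, - 32, - 31/3, - 3/8,13/3  ,  26,37,62, 79.64,96]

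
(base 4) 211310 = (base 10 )2420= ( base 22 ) 500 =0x974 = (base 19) 6D7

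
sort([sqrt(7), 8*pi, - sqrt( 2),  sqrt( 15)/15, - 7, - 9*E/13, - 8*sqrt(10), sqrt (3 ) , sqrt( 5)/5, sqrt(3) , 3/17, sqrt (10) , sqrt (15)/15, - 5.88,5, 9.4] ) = [ - 8 * sqrt ( 10 ), - 7, -5.88,-9* E/13, - sqrt(2), 3/17,sqrt( 15 )/15, sqrt( 15) /15, sqrt( 5)/5,sqrt( 3), sqrt (3),sqrt( 7 ) , sqrt( 10 ),5, 9.4,8  *pi]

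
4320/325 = 13 + 19/65=13.29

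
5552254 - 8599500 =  - 3047246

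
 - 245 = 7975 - 8220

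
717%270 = 177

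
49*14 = 686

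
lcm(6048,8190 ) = 393120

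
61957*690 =42750330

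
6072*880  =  5343360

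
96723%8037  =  279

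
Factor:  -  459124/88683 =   -  2^2*3^(-1)*7^( - 1)* 41^ ( - 1) * 103^(  -  1)* 114781^1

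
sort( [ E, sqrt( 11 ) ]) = [E, sqrt(11) ]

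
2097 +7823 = 9920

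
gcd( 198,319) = 11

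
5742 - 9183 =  - 3441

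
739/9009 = 739/9009= 0.08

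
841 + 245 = 1086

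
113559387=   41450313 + 72109074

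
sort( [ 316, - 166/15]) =[-166/15,  316]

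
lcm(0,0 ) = 0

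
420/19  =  420/19 = 22.11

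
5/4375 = 1/875=0.00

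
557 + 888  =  1445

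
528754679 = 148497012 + 380257667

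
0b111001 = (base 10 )57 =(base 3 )2010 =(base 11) 52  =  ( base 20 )2H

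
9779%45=14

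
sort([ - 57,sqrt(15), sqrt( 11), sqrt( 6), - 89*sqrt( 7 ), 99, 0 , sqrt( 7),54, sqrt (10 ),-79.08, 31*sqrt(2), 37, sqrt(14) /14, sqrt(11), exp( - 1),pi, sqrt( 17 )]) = [-89*sqrt( 7) , -79.08, - 57 , 0, sqrt(14 ) /14,  exp( - 1 ),sqrt ( 6 ),sqrt( 7), pi,sqrt(10),sqrt( 11), sqrt( 11), sqrt( 15 ) , sqrt( 17 ),  37,31*sqrt(2),54, 99 ]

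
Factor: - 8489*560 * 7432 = -35330538880  =  - 2^7 *5^1*7^1 * 13^1*653^1*929^1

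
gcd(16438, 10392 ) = 2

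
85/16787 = 85/16787 = 0.01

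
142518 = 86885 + 55633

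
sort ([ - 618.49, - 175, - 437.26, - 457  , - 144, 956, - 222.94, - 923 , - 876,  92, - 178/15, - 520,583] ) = [ - 923, - 876, - 618.49, - 520, - 457, - 437.26, - 222.94, - 175 ,  -  144, - 178/15,92,583, 956 ] 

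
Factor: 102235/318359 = 5^1*7^1*17^( - 1)*23^1*61^( - 1) * 127^1*307^( - 1)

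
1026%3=0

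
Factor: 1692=2^2*3^2*47^1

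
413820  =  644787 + -230967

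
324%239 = 85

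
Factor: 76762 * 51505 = 3953626810=2^1* 5^1*7^1*5483^1*10301^1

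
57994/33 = 57994/33 = 1757.39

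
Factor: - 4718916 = -2^2*3^2*19^1 *6899^1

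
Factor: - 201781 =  - 201781^1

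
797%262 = 11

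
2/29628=1/14814 = 0.00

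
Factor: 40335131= 40335131^1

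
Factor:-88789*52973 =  - 4703419697 = -52973^1*88789^1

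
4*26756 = 107024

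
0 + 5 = 5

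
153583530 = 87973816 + 65609714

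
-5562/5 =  - 5562/5=-1112.40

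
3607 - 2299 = 1308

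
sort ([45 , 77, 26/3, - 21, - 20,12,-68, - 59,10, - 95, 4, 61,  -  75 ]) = [ - 95,-75 , - 68, - 59, - 21, - 20,4,26/3, 10,  12, 45,61, 77]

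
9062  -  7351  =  1711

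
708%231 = 15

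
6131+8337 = 14468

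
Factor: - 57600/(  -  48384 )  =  3^( -1)*5^2 * 7^( - 1)=25/21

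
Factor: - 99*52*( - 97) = 2^2 * 3^2*11^1*13^1*97^1 = 499356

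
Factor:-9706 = - 2^1*23^1*211^1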